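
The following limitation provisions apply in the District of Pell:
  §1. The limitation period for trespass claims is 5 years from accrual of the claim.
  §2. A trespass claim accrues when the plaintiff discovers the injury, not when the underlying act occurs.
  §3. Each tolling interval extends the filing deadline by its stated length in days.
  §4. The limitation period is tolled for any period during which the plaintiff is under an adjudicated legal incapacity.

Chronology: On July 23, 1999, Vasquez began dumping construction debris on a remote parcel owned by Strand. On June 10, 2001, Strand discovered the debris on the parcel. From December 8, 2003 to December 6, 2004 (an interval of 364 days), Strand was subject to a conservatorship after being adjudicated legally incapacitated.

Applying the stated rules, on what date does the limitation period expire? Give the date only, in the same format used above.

June 9, 2007

Accrual is tied to discovery, so the period began on June 10, 2001 rather than on July 23, 1999 when the act occurred.
5 years from June 10, 2001 is June 10, 2006.
Because the plaintiff's legal incapacity ran from December 8, 2003 to December 6, 2004, the deadline is extended by 364 days to June 9, 2007.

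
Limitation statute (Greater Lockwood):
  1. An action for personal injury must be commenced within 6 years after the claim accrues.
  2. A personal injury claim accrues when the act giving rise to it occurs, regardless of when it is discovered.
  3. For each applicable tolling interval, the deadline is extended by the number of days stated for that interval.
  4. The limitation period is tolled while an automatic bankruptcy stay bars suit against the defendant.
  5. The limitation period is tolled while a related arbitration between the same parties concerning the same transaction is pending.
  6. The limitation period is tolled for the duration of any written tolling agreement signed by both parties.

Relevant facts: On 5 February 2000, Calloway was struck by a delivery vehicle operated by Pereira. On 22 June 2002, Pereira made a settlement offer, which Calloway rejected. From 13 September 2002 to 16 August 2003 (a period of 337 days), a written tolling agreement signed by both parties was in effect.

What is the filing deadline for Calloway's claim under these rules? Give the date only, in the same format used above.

The limitation period began to run on 5 February 2000.
6 years from 5 February 2000 is 5 February 2006.
The written tolling agreement from 13 September 2002 to 16 August 2003 tolled the period for 337 days, extending the deadline to 8 January 2007.
None of the other events listed affects the running of the period under the stated rules.

8 January 2007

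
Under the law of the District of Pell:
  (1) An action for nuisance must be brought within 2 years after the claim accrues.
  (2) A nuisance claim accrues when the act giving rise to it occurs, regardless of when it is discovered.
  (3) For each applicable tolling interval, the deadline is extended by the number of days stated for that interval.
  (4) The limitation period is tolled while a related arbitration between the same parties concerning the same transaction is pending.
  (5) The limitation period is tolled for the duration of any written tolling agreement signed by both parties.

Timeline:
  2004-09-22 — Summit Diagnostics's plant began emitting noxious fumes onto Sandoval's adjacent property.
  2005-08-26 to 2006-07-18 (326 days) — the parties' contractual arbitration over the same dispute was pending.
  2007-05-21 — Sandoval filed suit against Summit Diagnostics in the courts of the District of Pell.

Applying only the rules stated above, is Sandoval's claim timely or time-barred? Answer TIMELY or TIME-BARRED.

The limitation period began to run on 2004-09-22.
The untolled deadline — 2 years after 2004-09-22 — is 2006-09-22.
The period was tolled for 326 days by the pending related arbitration (2005-08-26 to 2006-07-18), pushing the deadline to 2007-08-14.
Sandoval filed on 2007-05-21, before the 2007-08-14 deadline, so the action is timely.

TIMELY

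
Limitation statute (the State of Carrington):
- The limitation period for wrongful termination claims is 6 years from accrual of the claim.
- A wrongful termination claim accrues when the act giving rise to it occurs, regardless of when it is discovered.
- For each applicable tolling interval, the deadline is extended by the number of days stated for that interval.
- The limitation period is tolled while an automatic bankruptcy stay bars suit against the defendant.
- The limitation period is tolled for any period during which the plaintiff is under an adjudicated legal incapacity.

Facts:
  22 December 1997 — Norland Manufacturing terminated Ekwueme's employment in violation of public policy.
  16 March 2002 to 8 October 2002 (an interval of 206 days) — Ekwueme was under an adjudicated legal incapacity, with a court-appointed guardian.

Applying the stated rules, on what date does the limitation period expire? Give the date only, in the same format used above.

15 July 2004

The limitation period began to run on 22 December 1997.
6 years from 22 December 1997 is 22 December 2003.
The plaintiff's legal incapacity from 16 March 2002 to 8 October 2002 tolled the period for 206 days, extending the deadline to 15 July 2004.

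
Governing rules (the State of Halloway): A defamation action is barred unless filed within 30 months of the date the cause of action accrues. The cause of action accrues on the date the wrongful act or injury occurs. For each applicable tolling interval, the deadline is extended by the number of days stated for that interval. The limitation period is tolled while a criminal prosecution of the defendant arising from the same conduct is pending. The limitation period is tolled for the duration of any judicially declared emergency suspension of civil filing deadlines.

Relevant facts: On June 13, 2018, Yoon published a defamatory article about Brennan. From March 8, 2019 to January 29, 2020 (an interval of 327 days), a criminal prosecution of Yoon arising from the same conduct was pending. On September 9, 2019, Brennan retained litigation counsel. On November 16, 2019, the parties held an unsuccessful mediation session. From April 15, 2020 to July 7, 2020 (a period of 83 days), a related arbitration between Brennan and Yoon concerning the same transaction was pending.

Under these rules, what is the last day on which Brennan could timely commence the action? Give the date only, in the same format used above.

November 5, 2021

The limitation period began to run on June 13, 2018.
The untolled deadline — 30 months after June 13, 2018 — is December 13, 2020.
Because the pending criminal prosecution ran from March 8, 2019 to January 29, 2020, the deadline is extended by 327 days to November 5, 2021.
No stated provision tolls the period for a pending arbitration, so the interval from April 15, 2020 to July 7, 2020 has no effect on the deadline.
The other events in the timeline have no effect on the limitation period under the stated rules.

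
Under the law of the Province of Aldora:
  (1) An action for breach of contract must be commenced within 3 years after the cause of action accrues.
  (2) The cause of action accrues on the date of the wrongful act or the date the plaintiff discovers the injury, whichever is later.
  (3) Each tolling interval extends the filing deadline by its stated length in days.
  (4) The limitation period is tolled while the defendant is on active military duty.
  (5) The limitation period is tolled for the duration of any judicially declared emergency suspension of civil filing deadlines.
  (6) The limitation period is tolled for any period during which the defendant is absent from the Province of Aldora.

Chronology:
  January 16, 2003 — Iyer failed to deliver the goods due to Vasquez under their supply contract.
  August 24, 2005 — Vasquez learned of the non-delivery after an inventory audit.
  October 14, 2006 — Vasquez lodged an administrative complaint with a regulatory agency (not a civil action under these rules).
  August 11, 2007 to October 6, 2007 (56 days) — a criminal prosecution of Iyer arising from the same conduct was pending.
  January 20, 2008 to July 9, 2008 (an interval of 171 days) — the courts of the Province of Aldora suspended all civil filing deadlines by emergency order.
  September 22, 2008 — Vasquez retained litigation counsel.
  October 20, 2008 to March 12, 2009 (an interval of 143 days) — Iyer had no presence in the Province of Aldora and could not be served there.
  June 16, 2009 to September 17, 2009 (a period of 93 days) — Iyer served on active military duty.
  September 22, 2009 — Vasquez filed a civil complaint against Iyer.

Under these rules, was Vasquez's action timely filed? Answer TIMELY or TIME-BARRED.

Because discovery on August 24, 2005 post-dates the January 16, 2003 act, accrual under the later-of rule falls on August 24, 2005.
Adding the 3 years base period to August 24, 2005 gives a deadline of August 24, 2008, before any tolling.
Because the emergency suspension of filing deadlines ran from January 20, 2008 to July 9, 2008, the deadline is extended by 171 days to February 11, 2009.
The period was tolled for 143 days by the defendant's absence from the jurisdiction (October 20, 2008 to March 12, 2009), pushing the deadline to July 4, 2009.
The defendant's active military service from June 16, 2009 to September 17, 2009 tolled the period for 93 days, extending the deadline to October 5, 2009.
The pending criminal prosecution from August 11, 2007 to October 6, 2007 does not toll the period, because no stated rule makes a criminal prosecution a tolling event.
The other events in the timeline have no effect on the limitation period under the stated rules.
The September 22, 2009 filing precedes the October 5, 2009 deadline; the claim is timely.

TIMELY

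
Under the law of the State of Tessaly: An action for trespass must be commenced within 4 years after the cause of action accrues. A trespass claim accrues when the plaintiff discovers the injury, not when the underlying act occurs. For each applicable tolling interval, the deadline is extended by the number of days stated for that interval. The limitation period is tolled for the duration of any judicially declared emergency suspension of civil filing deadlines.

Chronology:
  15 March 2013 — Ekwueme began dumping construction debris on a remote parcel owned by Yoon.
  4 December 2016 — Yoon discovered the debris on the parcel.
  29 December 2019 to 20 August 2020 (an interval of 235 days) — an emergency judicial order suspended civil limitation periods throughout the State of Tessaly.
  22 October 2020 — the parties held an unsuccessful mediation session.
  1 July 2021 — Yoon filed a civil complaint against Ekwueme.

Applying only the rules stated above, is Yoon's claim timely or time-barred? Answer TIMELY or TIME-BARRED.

Under the discovery rule, the claim accrued on 4 December 2016, when Yoon discovered the injury — not on the 15 March 2013 date of the underlying act.
Adding the 4 years base period to 4 December 2016 gives a deadline of 4 December 2020, before any tolling.
The emergency suspension of filing deadlines from 29 December 2019 to 20 August 2020 tolled the period for 235 days, extending the deadline to 27 July 2021.
The other events in the timeline have no effect on the limitation period under the stated rules.
Yoon filed on 1 July 2021, before the 27 July 2021 deadline, so the action is timely.

TIMELY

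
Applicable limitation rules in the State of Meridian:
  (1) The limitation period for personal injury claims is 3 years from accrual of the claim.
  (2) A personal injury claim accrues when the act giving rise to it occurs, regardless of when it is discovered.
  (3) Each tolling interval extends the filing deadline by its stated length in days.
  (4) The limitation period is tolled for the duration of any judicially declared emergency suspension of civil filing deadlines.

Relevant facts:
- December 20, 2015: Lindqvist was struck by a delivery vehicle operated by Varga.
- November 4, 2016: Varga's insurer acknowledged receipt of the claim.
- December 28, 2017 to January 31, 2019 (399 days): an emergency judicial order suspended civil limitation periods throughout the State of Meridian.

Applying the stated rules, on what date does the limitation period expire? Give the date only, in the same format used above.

January 23, 2020

The claim accrued on December 20, 2015, when the wrongful act occurred.
Adding the 3 years base period to December 20, 2015 gives a deadline of December 20, 2018, before any tolling.
The period was tolled for 399 days by the emergency suspension of filing deadlines (December 28, 2017 to January 31, 2019), pushing the deadline to January 23, 2020.
The other events in the timeline have no effect on the limitation period under the stated rules.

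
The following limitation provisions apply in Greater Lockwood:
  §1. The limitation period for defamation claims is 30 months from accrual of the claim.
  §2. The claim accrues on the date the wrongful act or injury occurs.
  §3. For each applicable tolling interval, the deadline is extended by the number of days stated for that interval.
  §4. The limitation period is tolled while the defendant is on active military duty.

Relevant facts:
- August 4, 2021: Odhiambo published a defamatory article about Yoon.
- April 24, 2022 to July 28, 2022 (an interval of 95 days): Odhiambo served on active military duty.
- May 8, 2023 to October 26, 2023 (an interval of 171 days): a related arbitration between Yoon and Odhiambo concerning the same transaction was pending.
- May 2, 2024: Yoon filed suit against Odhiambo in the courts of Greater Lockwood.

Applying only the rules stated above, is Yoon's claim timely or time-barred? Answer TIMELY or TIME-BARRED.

The claim accrued on August 4, 2021, when the wrongful act occurred.
Adding the 30 months base period to August 4, 2021 gives a deadline of February 4, 2024, before any tolling.
The period was tolled for 95 days by the defendant's active military service (April 24, 2022 to July 28, 2022), pushing the deadline to May 9, 2024.
No stated provision tolls the period for a pending arbitration, so the interval from May 8, 2023 to October 26, 2023 has no effect on the deadline.
Yoon filed on May 2, 2024, before the May 9, 2024 deadline, so the action is timely.

TIMELY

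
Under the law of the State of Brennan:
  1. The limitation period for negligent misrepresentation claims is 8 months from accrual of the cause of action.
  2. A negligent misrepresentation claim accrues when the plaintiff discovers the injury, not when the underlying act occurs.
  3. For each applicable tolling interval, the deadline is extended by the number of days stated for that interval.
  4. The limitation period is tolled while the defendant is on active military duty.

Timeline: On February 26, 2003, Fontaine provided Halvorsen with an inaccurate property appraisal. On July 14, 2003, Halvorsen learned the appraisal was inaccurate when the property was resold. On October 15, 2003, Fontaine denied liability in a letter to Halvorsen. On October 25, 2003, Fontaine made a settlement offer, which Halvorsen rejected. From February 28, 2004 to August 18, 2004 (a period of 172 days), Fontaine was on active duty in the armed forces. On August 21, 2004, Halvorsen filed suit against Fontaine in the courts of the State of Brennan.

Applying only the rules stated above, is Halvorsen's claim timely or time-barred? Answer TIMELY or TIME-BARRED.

TIMELY

Accrual is tied to discovery, so the period began on July 14, 2003 rather than on February 26, 2003 when the act occurred.
The untolled deadline — 8 months after July 14, 2003 — is March 14, 2004.
The period was tolled for 172 days by the defendant's active military service (February 28, 2004 to August 18, 2004), pushing the deadline to September 2, 2004.
The other events in the timeline have no effect on the limitation period under the stated rules.
Filing on August 21, 2004 beat the September 2, 2004 deadline — the action is timely.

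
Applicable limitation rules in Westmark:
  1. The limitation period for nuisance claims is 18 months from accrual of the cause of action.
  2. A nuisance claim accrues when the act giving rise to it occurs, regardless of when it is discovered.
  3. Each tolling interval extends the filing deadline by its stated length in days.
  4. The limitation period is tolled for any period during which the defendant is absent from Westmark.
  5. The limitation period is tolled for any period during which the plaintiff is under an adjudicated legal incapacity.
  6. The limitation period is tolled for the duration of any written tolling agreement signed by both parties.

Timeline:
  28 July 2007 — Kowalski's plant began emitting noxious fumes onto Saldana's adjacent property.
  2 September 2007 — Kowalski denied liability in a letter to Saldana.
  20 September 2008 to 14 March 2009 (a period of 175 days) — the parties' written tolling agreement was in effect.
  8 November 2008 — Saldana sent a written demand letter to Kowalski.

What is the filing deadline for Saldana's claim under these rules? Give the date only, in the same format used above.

The claim accrued on 28 July 2007, when the wrongful act occurred.
Adding the 18 months base period to 28 July 2007 gives a deadline of 28 January 2009, before any tolling.
Because the written tolling agreement ran from 20 September 2008 to 14 March 2009, the deadline is extended by 175 days to 22 July 2009.
None of the other events listed affects the running of the period under the stated rules.

22 July 2009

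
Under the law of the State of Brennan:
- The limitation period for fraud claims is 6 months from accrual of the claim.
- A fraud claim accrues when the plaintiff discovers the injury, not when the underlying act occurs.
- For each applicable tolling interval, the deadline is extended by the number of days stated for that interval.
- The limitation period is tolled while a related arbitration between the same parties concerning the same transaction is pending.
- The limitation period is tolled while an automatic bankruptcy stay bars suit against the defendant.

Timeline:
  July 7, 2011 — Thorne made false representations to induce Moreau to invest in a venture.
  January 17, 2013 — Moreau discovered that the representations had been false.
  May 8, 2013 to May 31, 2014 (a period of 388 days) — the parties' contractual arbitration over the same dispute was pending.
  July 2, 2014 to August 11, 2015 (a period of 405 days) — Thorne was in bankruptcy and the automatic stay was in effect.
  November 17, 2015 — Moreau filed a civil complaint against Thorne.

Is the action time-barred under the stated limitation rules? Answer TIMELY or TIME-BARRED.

TIME-BARRED

Under the discovery rule, the claim accrued on January 17, 2013, when Moreau discovered the injury — not on the July 7, 2011 date of the underlying act.
The untolled deadline — 6 months after January 17, 2013 — is July 17, 2013.
The period was tolled for 388 days by the pending related arbitration (May 8, 2013 to May 31, 2014), pushing the deadline to August 9, 2014.
Because the automatic bankruptcy stay ran from July 2, 2014 to August 11, 2015, the deadline is extended by 405 days to September 18, 2015.
The November 17, 2015 filing falls after the September 18, 2015 deadline; the claim is time-barred.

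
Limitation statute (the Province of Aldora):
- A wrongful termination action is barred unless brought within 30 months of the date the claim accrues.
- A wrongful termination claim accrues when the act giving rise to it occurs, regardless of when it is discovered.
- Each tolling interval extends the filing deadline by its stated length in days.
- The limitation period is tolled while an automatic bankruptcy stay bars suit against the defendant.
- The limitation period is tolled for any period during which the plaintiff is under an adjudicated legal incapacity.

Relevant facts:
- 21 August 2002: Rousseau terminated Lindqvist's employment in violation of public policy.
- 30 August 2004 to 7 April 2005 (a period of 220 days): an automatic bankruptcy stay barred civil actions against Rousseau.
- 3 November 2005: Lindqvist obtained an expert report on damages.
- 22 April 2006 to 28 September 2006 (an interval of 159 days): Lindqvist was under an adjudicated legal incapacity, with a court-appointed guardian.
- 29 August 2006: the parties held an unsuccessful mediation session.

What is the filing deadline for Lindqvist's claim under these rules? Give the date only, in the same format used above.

29 September 2005

The claim accrued on 21 August 2002, when the wrongful act occurred.
Adding the 30 months base period to 21 August 2002 gives a deadline of 21 February 2005, before any tolling.
The period was tolled for 220 days by the automatic bankruptcy stay (30 August 2004 to 7 April 2005), pushing the deadline to 29 September 2005.
By the time the plaintiff's legal incapacity began on 22 April 2006, the limitation period had already expired on 29 September 2005; that interval cannot revive it.
None of the other events listed affects the running of the period under the stated rules.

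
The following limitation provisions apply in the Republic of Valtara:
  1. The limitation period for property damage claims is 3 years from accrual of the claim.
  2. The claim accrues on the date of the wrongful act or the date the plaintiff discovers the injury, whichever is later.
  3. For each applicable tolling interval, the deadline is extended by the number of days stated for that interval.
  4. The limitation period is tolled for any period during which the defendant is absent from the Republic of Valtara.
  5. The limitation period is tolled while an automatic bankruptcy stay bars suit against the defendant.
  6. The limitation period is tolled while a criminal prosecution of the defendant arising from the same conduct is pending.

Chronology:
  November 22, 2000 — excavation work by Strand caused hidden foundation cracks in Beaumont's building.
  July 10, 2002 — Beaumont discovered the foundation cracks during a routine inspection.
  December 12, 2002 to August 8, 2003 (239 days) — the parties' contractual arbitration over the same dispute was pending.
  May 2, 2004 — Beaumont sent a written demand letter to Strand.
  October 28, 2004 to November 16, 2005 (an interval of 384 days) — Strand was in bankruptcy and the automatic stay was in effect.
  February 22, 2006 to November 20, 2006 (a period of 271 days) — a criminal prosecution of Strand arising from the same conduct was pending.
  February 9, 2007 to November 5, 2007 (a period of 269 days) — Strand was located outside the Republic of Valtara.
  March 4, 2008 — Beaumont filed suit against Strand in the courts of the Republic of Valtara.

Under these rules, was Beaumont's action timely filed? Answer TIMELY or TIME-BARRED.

The claim accrued on July 10, 2002 — the later of the November 22, 2000 act and the July 10, 2002 discovery.
The untolled deadline — 3 years after July 10, 2002 — is July 10, 2005.
The automatic bankruptcy stay from October 28, 2004 to November 16, 2005 tolled the period for 384 days, extending the deadline to July 29, 2006.
The period was tolled for 271 days by the pending criminal prosecution (February 22, 2006 to November 20, 2006), pushing the deadline to April 26, 2007.
Because the defendant's absence from the jurisdiction ran from February 9, 2007 to November 5, 2007, the deadline is extended by 269 days to January 20, 2008.
Although a pending arbitration ran from December 12, 2002 to August 8, 2003, the stated rules do not make that a tolling event, so it is disregarded.
Nothing else in the chronology tolls or restarts the period.
The March 4, 2008 filing falls after the January 20, 2008 deadline; the claim is time-barred.

TIME-BARRED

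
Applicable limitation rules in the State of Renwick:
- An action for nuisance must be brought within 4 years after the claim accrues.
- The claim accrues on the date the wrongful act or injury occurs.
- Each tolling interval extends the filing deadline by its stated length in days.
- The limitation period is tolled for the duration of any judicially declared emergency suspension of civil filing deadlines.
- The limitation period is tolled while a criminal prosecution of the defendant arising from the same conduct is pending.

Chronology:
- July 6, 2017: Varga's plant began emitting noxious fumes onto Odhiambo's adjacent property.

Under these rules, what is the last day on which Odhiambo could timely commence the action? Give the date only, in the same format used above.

July 6, 2021

The claim accrued on July 6, 2017, the date of the act.
Adding the 4 years base period to July 6, 2017 gives a deadline of July 6, 2021, before any tolling.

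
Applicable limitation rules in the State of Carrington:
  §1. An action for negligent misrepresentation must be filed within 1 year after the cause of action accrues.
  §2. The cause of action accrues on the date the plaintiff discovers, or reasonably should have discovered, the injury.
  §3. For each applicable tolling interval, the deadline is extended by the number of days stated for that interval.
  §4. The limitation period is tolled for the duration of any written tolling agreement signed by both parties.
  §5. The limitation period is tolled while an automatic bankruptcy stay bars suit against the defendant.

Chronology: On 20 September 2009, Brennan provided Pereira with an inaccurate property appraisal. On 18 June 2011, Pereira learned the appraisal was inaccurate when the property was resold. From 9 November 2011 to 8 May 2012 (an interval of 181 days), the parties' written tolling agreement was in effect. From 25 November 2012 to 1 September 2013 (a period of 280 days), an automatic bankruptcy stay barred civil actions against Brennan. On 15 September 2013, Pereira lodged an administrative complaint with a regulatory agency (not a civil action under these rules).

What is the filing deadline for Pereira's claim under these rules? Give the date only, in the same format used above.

22 September 2013

Accrual is tied to discovery, so the period began on 18 June 2011 rather than on 20 September 2009 when the act occurred.
The untolled deadline — 1 year after 18 June 2011 — is 18 June 2012.
The period was tolled for 181 days by the written tolling agreement (9 November 2011 to 8 May 2012), pushing the deadline to 16 December 2012.
The period was tolled for 280 days by the automatic bankruptcy stay (25 November 2012 to 1 September 2013), pushing the deadline to 22 September 2013.
The other events in the timeline have no effect on the limitation period under the stated rules.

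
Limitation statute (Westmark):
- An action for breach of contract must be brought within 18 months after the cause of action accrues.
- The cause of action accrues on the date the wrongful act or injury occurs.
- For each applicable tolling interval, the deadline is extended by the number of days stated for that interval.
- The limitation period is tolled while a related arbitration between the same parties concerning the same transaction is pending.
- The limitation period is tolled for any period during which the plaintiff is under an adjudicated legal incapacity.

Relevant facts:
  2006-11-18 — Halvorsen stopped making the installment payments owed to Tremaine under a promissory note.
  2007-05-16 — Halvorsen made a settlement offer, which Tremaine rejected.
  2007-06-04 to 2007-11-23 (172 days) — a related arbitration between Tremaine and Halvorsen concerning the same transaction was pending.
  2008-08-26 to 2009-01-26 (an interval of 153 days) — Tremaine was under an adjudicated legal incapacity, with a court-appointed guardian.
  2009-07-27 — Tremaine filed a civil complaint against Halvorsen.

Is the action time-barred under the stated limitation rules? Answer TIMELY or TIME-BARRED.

TIME-BARRED

The limitation period began to run on 2006-11-18.
The untolled deadline — 18 months after 2006-11-18 — is 2008-05-18.
Because the pending related arbitration ran from 2007-06-04 to 2007-11-23, the deadline is extended by 172 days to 2008-11-06.
The period was tolled for 153 days by the plaintiff's legal incapacity (2008-08-26 to 2009-01-26), pushing the deadline to 2009-04-08.
The other events in the timeline have no effect on the limitation period under the stated rules.
The 2009-07-27 filing falls after the 2009-04-08 deadline; the claim is time-barred.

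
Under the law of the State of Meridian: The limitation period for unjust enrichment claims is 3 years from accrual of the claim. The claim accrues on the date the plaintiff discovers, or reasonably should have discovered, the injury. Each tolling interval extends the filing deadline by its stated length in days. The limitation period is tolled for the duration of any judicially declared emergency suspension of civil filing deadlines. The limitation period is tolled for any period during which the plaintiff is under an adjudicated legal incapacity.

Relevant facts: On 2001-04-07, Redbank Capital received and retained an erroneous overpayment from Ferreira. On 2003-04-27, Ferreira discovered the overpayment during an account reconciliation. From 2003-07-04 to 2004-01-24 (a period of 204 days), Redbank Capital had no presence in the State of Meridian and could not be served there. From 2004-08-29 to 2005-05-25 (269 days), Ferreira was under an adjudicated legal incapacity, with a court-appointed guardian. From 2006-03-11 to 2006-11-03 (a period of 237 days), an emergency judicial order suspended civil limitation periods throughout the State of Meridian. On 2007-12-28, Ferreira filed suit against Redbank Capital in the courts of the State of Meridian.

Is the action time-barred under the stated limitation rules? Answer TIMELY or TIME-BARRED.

Under the discovery rule, the claim accrued on 2003-04-27, when Ferreira discovered the injury — not on the 2001-04-07 date of the underlying act.
The untolled deadline — 3 years after 2003-04-27 — is 2006-04-27.
The period was tolled for 269 days by the plaintiff's legal incapacity (2004-08-29 to 2005-05-25), pushing the deadline to 2007-01-21.
The period was tolled for 237 days by the emergency suspension of filing deadlines (2006-03-11 to 2006-11-03), pushing the deadline to 2007-09-15.
No stated provision tolls the period for the defendant's absence, so the interval from 2003-07-04 to 2004-01-24 has no effect on the deadline.
Ferreira filed on 2007-12-28, after the 2007-09-15 deadline, so the action is time-barred.

TIME-BARRED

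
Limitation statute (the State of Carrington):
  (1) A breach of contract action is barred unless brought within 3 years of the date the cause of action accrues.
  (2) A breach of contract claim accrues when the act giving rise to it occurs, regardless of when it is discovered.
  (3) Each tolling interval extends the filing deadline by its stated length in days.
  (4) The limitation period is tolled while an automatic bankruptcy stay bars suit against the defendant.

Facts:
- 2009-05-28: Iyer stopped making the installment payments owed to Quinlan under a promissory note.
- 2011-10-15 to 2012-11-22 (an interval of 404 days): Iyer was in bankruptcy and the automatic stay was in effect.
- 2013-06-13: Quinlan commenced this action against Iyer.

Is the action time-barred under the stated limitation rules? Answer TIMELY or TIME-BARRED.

The limitation period began to run on 2009-05-28.
3 years from 2009-05-28 is 2012-05-28.
Because the automatic bankruptcy stay ran from 2011-10-15 to 2012-11-22, the deadline is extended by 404 days to 2013-07-06.
Filing on 2013-06-13 beat the 2013-07-06 deadline — the action is timely.

TIMELY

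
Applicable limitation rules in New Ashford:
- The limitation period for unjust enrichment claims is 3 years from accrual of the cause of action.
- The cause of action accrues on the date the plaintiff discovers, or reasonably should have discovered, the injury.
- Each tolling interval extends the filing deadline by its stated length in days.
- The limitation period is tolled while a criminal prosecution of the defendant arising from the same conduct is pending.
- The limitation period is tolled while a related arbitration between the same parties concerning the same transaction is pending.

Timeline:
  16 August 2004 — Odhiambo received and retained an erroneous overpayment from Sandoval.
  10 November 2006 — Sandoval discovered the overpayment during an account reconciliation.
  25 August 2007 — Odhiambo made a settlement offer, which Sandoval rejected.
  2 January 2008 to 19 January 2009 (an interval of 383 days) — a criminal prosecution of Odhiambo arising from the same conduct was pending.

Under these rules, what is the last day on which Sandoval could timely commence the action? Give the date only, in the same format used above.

Accrual is tied to discovery, so the period began on 10 November 2006 rather than on 16 August 2004 when the act occurred.
Adding the 3 years base period to 10 November 2006 gives a deadline of 10 November 2009, before any tolling.
The period was tolled for 383 days by the pending criminal prosecution (2 January 2008 to 19 January 2009), pushing the deadline to 28 November 2010.
Nothing else in the chronology tolls or restarts the period.

28 November 2010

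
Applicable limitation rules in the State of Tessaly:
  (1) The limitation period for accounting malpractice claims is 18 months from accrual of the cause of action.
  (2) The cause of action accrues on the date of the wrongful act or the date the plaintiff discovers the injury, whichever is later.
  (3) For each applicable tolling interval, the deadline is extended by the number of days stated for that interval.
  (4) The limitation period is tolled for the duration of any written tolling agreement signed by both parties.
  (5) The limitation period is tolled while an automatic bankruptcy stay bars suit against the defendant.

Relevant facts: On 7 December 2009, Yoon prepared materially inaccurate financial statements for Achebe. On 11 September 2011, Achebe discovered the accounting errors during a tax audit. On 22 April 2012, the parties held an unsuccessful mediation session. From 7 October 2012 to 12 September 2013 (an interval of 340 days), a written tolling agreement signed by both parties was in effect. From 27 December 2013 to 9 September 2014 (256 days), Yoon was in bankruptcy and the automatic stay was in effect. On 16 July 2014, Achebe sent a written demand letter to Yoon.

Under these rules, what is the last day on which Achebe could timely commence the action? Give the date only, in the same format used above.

28 October 2014

The claim accrued on 11 September 2011 — the later of the 7 December 2009 act and the 11 September 2011 discovery.
Adding the 18 months base period to 11 September 2011 gives a deadline of 11 March 2013, before any tolling.
Because the written tolling agreement ran from 7 October 2012 to 12 September 2013, the deadline is extended by 340 days to 14 February 2014.
The period was tolled for 256 days by the automatic bankruptcy stay (27 December 2013 to 9 September 2014), pushing the deadline to 28 October 2014.
Nothing else in the chronology tolls or restarts the period.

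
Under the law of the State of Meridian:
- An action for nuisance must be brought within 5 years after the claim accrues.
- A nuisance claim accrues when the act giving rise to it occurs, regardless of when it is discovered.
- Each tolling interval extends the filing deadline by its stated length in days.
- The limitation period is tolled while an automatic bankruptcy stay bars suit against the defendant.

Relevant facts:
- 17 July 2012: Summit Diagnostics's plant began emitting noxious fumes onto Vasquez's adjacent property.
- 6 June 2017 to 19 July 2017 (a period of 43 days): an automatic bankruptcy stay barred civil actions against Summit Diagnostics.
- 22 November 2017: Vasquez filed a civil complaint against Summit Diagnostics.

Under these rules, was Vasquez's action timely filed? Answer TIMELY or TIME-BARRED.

TIME-BARRED

The claim accrued on 17 July 2012, the date of the act.
The untolled deadline — 5 years after 17 July 2012 — is 17 July 2017.
Because the automatic bankruptcy stay ran from 6 June 2017 to 19 July 2017, the deadline is extended by 43 days to 29 August 2017.
Filing on 22 November 2017 missed the 29 August 2017 deadline — the action is time-barred.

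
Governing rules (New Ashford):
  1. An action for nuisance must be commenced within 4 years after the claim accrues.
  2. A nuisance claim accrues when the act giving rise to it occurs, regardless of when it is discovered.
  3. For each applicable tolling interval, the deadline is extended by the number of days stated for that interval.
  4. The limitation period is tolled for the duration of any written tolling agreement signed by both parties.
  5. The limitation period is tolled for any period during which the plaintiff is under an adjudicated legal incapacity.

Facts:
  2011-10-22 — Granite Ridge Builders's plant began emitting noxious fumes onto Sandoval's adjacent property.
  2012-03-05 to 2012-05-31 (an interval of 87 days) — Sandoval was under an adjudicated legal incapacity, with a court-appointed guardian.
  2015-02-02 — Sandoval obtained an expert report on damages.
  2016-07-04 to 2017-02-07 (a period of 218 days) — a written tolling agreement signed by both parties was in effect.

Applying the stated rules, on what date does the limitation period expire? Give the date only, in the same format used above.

2016-01-17

The claim accrued on 2011-10-22, when the wrongful act occurred.
Adding the 4 years base period to 2011-10-22 gives a deadline of 2015-10-22, before any tolling.
The period was tolled for 87 days by the plaintiff's legal incapacity (2012-03-05 to 2012-05-31), pushing the deadline to 2016-01-17.
The written tolling agreement from 2016-07-04 to 2017-02-07 began after the period had already run on 2016-01-17, so it has no tolling effect.
The other events in the timeline have no effect on the limitation period under the stated rules.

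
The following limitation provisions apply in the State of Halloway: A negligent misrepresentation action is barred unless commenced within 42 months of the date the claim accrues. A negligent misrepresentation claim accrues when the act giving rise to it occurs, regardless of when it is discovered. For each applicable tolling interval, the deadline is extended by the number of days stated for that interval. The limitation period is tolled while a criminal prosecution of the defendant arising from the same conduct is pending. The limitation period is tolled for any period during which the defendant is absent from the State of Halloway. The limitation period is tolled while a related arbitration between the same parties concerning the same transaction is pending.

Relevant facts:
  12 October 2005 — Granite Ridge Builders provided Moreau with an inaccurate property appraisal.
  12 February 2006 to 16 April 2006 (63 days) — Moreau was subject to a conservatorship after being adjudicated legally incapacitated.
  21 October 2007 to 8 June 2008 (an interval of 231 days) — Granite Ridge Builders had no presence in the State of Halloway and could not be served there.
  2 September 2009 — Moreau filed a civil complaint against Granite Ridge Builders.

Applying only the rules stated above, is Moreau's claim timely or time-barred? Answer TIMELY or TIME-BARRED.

TIMELY

The limitation period began to run on 12 October 2005.
42 months from 12 October 2005 is 12 April 2009.
The defendant's absence from the jurisdiction from 21 October 2007 to 8 June 2008 tolled the period for 231 days, extending the deadline to 29 November 2009.
Although the plaintiff's incapacity ran from 12 February 2006 to 16 April 2006, the stated rules do not make that a tolling event, so it is disregarded.
Moreau filed on 2 September 2009, before the 29 November 2009 deadline, so the action is timely.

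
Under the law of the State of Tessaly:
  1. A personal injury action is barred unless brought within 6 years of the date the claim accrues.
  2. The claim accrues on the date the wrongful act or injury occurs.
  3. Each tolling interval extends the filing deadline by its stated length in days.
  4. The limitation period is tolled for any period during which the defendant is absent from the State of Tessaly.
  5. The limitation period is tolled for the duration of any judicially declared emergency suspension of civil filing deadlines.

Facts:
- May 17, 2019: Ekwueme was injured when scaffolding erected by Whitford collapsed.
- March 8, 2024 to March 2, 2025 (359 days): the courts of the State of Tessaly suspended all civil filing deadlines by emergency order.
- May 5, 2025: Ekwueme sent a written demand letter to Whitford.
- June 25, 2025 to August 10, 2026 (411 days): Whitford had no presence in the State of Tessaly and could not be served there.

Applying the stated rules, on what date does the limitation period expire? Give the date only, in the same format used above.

June 26, 2027

The limitation period began to run on May 17, 2019.
6 years from May 17, 2019 is May 17, 2025.
The period was tolled for 359 days by the emergency suspension of filing deadlines (March 8, 2024 to March 2, 2025), pushing the deadline to May 11, 2026.
The period was tolled for 411 days by the defendant's absence from the jurisdiction (June 25, 2025 to August 10, 2026), pushing the deadline to June 26, 2027.
None of the other events listed affects the running of the period under the stated rules.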